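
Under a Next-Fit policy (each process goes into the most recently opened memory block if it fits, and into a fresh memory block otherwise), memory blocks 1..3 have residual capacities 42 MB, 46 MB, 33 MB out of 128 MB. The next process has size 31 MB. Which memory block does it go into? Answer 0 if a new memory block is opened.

Next-Fit only looks at memory block 3, which has 33 MB free.
31 MB fits there.

3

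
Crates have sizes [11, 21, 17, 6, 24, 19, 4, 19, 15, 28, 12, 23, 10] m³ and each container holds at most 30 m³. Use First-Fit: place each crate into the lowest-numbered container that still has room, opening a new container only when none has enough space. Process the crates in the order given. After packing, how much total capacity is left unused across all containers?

11 m³ → container 1 (remaining 19 m³)
21 m³ → container 2 (remaining 9 m³)
17 m³ → container 1 (remaining 2 m³)
6 m³ → container 2 (remaining 3 m³)
24 m³ → container 3 (remaining 6 m³)
19 m³ → container 4 (remaining 11 m³)
4 m³ → container 3 (remaining 2 m³)
19 m³ → container 5 (remaining 11 m³)
15 m³ → container 6 (remaining 15 m³)
28 m³ → container 7 (remaining 2 m³)
12 m³ → container 6 (remaining 3 m³)
23 m³ → container 8 (remaining 7 m³)
10 m³ → container 4 (remaining 1 m³)
8 containers × 30 m³ = 240 m³; used 209 m³; unused 31 m³.

31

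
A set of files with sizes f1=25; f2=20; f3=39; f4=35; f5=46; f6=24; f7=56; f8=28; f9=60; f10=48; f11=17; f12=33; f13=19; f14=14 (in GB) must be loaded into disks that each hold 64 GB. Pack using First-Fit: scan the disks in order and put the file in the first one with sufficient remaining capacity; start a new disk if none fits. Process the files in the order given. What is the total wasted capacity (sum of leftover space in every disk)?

Put f1 (25 GB) in disk 1; 39 GB remain.
Put f2 (20 GB) in disk 1; 19 GB remain.
Put f3 (39 GB) in disk 2; 25 GB remain.
Put f4 (35 GB) in disk 3; 29 GB remain.
Put f5 (46 GB) in disk 4; 18 GB remain.
Put f6 (24 GB) in disk 2; 1 GB remain.
Put f7 (56 GB) in disk 5; 8 GB remain.
Put f8 (28 GB) in disk 3; 1 GB remain.
Put f9 (60 GB) in disk 6; 4 GB remain.
Put f10 (48 GB) in disk 7; 16 GB remain.
Put f11 (17 GB) in disk 1; 2 GB remain.
Put f12 (33 GB) in disk 8; 31 GB remain.
Put f13 (19 GB) in disk 8; 12 GB remain.
Put f14 (14 GB) in disk 4; 4 GB remain.
8 disks × 64 GB = 512 GB; used 464 GB; unused 48 GB.

48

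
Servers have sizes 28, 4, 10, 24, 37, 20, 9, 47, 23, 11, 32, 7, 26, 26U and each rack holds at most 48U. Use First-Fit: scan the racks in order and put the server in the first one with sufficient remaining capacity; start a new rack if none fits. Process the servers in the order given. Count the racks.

Put 28U in rack 1; 20U remain.
Put 4U in rack 1; 16U remain.
Put 10U in rack 1; 6U remain.
Put 24U in rack 2; 24U remain.
Put 37U in rack 3; 11U remain.
Put 20U in rack 2; 4U remain.
Put 9U in rack 3; 2U remain.
Put 47U in rack 4; 1U remain.
Put 23U in rack 5; 25U remain.
Put 11U in rack 5; 14U remain.
Put 32U in rack 6; 16U remain.
Put 7U in rack 5; 7U remain.
Put 26U in rack 7; 22U remain.
Put 26U in rack 8; 22U remain.
Final racks: [28,4,10] [24,20] [37,9] [47] [23,11,7] [32] [26] [26].

8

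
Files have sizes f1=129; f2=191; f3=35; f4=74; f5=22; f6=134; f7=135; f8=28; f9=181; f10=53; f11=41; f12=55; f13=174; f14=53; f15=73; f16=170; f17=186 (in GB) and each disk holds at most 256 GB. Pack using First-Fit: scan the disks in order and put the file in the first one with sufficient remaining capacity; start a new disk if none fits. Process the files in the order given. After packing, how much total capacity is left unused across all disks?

314

f1 (129 GB) → disk 1 (remaining 127 GB)
f2 (191 GB) → disk 2 (remaining 65 GB)
f3 (35 GB) → disk 1 (remaining 92 GB)
f4 (74 GB) → disk 1 (remaining 18 GB)
f5 (22 GB) → disk 2 (remaining 43 GB)
f6 (134 GB) → disk 3 (remaining 122 GB)
f7 (135 GB) → disk 4 (remaining 121 GB)
f8 (28 GB) → disk 2 (remaining 15 GB)
f9 (181 GB) → disk 5 (remaining 75 GB)
f10 (53 GB) → disk 3 (remaining 69 GB)
f11 (41 GB) → disk 3 (remaining 28 GB)
f12 (55 GB) → disk 4 (remaining 66 GB)
f13 (174 GB) → disk 6 (remaining 82 GB)
f14 (53 GB) → disk 4 (remaining 13 GB)
f15 (73 GB) → disk 5 (remaining 2 GB)
f16 (170 GB) → disk 7 (remaining 86 GB)
f17 (186 GB) → disk 8 (remaining 70 GB)
8 disks × 256 GB = 2048 GB; used 1734 GB; unused 314 GB.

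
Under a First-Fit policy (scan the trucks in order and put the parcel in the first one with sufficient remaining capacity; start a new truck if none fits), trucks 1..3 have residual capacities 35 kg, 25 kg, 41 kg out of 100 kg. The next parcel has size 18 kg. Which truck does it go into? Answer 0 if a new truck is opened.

1

Trucks with room: truck 1 (35 kg), truck 2 (25 kg), truck 3 (41 kg).
The first with room is truck 1.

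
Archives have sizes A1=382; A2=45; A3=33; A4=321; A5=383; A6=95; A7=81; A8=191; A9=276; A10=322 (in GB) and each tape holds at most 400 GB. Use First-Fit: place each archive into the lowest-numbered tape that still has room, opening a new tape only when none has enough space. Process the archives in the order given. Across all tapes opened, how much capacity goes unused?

271

tape 1: place A1 (382 GB), 18 GB left
tape 2: place A2 (45 GB), 355 GB left
tape 2: place A3 (33 GB), 322 GB left
tape 2: place A4 (321 GB), 1 GB left
tape 3: place A5 (383 GB), 17 GB left
tape 4: place A6 (95 GB), 305 GB left
tape 4: place A7 (81 GB), 224 GB left
tape 4: place A8 (191 GB), 33 GB left
tape 5: place A9 (276 GB), 124 GB left
tape 6: place A10 (322 GB), 78 GB left
6 tapes × 400 GB = 2400 GB; used 2129 GB; unused 271 GB.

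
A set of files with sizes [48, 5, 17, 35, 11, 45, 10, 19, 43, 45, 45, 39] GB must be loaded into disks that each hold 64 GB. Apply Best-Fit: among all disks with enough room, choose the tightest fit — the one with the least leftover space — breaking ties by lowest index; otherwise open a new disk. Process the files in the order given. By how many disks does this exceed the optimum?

Best-Fit: [48,5,11] [17,35,10] [45,19] [43] [45] [45] [39] → 7 disks.
7 files exceed 32 GB (half the capacity), and no two of those can share a disk, so at least 7 disks are needed.
So 7 is already optimal.

0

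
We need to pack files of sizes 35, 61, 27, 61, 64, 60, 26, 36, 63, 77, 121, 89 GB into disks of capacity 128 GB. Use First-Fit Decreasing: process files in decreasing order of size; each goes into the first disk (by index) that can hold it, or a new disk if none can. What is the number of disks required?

6 disks

Sorted descending: 121, 89, 77, 64, 63, 61, 61, 60, 36, 35, 27, 26.
121 GB → disk 1 (remaining 7 GB)
89 GB → disk 2 (remaining 39 GB)
77 GB → disk 3 (remaining 51 GB)
64 GB → disk 4 (remaining 64 GB)
63 GB → disk 4 (remaining 1 GB)
61 GB → disk 5 (remaining 67 GB)
61 GB → disk 5 (remaining 6 GB)
60 GB → disk 6 (remaining 68 GB)
36 GB → disk 2 (remaining 3 GB)
35 GB → disk 3 (remaining 16 GB)
27 GB → disk 6 (remaining 41 GB)
26 GB → disk 6 (remaining 15 GB)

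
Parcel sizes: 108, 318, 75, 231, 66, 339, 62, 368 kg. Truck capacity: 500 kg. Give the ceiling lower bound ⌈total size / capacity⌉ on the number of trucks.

Total size = 108 + 318 + 75 + 231 + 66 + 339 + 62 + 368 = 1567 kg.
⌈1567 / 500⌉ = 4.

4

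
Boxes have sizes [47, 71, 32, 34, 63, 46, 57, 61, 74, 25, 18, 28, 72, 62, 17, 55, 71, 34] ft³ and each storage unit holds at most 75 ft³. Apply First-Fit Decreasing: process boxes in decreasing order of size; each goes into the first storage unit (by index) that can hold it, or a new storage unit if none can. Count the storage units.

Sorted descending: 74, 72, 71, 71, 63, 62, 61, 57, 55, 47, 46, 34, 34, 32, 28, 25, 18, 17.
storage unit 1: place 74 ft³, 1 ft³ left
storage unit 2: place 72 ft³, 3 ft³ left
storage unit 3: place 71 ft³, 4 ft³ left
storage unit 4: place 71 ft³, 4 ft³ left
storage unit 5: place 63 ft³, 12 ft³ left
storage unit 6: place 62 ft³, 13 ft³ left
storage unit 7: place 61 ft³, 14 ft³ left
storage unit 8: place 57 ft³, 18 ft³ left
storage unit 9: place 55 ft³, 20 ft³ left
storage unit 10: place 47 ft³, 28 ft³ left
storage unit 11: place 46 ft³, 29 ft³ left
storage unit 12: place 34 ft³, 41 ft³ left
storage unit 12: place 34 ft³, 7 ft³ left
storage unit 13: place 32 ft³, 43 ft³ left
storage unit 10: place 28 ft³, 0 ft³ left
storage unit 11: place 25 ft³, 4 ft³ left
storage unit 8: place 18 ft³, 0 ft³ left
storage unit 9: place 17 ft³, 3 ft³ left

13 storage units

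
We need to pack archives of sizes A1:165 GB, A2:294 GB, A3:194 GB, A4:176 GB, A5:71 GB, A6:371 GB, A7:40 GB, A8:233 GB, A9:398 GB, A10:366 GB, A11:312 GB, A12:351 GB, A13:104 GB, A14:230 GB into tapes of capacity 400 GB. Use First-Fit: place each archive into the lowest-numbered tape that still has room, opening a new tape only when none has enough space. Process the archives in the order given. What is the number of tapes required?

10 tapes

Put A1 (165 GB) in tape 1; 235 GB remain.
Put A2 (294 GB) in tape 2; 106 GB remain.
Put A3 (194 GB) in tape 1; 41 GB remain.
Put A4 (176 GB) in tape 3; 224 GB remain.
Put A5 (71 GB) in tape 2; 35 GB remain.
Put A6 (371 GB) in tape 4; 29 GB remain.
Put A7 (40 GB) in tape 1; 1 GB remain.
Put A8 (233 GB) in tape 5; 167 GB remain.
Put A9 (398 GB) in tape 6; 2 GB remain.
Put A10 (366 GB) in tape 7; 34 GB remain.
Put A11 (312 GB) in tape 8; 88 GB remain.
Put A12 (351 GB) in tape 9; 49 GB remain.
Put A13 (104 GB) in tape 3; 120 GB remain.
Put A14 (230 GB) in tape 10; 170 GB remain.
Final tapes: [165,194,40] [294,71] [176,104] [371] [233] [398] [366] [312] [351] [230].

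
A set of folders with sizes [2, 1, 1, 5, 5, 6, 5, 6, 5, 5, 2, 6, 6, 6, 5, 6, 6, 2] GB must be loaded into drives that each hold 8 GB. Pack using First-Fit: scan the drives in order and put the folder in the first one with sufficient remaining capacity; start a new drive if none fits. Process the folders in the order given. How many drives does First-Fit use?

14

Put 2 GB in drive 1; 6 GB remain.
Put 1 GB in drive 1; 5 GB remain.
Put 1 GB in drive 1; 4 GB remain.
Put 5 GB in drive 2; 3 GB remain.
Put 5 GB in drive 3; 3 GB remain.
Put 6 GB in drive 4; 2 GB remain.
Put 5 GB in drive 5; 3 GB remain.
Put 6 GB in drive 6; 2 GB remain.
Put 5 GB in drive 7; 3 GB remain.
Put 5 GB in drive 8; 3 GB remain.
Put 2 GB in drive 1; 2 GB remain.
Put 6 GB in drive 9; 2 GB remain.
Put 6 GB in drive 10; 2 GB remain.
Put 6 GB in drive 11; 2 GB remain.
Put 5 GB in drive 12; 3 GB remain.
Put 6 GB in drive 13; 2 GB remain.
Put 6 GB in drive 14; 2 GB remain.
Put 2 GB in drive 1; 0 GB remain.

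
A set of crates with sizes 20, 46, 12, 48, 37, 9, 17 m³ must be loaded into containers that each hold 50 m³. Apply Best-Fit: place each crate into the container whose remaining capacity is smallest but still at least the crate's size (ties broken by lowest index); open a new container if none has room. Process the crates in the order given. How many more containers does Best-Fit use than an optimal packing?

0

Best-Fit: [20,12,17] [46] [48] [37,9] → 4 containers.
Total size 189 m³; any packing needs at least ⌈189/50⌉ = 4 containers.
So 4 is already optimal.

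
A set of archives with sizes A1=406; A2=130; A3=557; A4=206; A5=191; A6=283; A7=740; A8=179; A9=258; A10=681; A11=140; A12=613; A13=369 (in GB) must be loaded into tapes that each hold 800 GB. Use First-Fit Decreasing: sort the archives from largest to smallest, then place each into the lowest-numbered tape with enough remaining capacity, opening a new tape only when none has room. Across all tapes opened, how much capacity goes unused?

Sorted descending: 740, 681, 613, 557, 406, 369, 283, 258, 206, 191, 179, 140, 130.
740 GB → tape 1 (remaining 60 GB)
681 GB → tape 2 (remaining 119 GB)
613 GB → tape 3 (remaining 187 GB)
557 GB → tape 4 (remaining 243 GB)
406 GB → tape 5 (remaining 394 GB)
369 GB → tape 5 (remaining 25 GB)
283 GB → tape 6 (remaining 517 GB)
258 GB → tape 6 (remaining 259 GB)
206 GB → tape 4 (remaining 37 GB)
191 GB → tape 6 (remaining 68 GB)
179 GB → tape 3 (remaining 8 GB)
140 GB → tape 7 (remaining 660 GB)
130 GB → tape 7 (remaining 530 GB)
7 tapes × 800 GB = 5600 GB; used 4753 GB; unused 847 GB.

847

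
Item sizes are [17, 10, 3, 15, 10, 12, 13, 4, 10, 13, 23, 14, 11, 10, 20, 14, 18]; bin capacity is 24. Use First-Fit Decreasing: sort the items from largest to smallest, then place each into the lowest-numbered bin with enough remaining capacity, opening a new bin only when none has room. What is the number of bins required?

10

Sorted descending: 23, 20, 18, 17, 15, 14, 14, 13, 13, 12, 11, 10, 10, 10, 10, 4, 3.
23 → bin 1 (remaining 1)
20 → bin 2 (remaining 4)
18 → bin 3 (remaining 6)
17 → bin 4 (remaining 7)
15 → bin 5 (remaining 9)
14 → bin 6 (remaining 10)
14 → bin 7 (remaining 10)
13 → bin 8 (remaining 11)
13 → bin 9 (remaining 11)
12 → bin 10 (remaining 12)
11 → bin 8 (remaining 0)
10 → bin 6 (remaining 0)
10 → bin 7 (remaining 0)
10 → bin 9 (remaining 1)
10 → bin 10 (remaining 2)
4 → bin 2 (remaining 0)
3 → bin 3 (remaining 3)
Final bins: [23] [20,4] [18,3] [17] [15] [14,10] [14,10] [13,11] [13,10] [12,10].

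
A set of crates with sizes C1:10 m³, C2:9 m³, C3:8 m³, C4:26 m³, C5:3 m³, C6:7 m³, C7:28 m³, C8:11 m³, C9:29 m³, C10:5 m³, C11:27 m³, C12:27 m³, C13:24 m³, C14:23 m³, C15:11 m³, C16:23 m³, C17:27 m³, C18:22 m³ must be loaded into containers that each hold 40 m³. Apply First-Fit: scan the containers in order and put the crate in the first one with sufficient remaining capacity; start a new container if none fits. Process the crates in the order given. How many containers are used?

11 containers

container 1: place C1 (10 m³), 30 m³ left
container 1: place C2 (9 m³), 21 m³ left
container 1: place C3 (8 m³), 13 m³ left
container 2: place C4 (26 m³), 14 m³ left
container 1: place C5 (3 m³), 10 m³ left
container 1: place C6 (7 m³), 3 m³ left
container 3: place C7 (28 m³), 12 m³ left
container 2: place C8 (11 m³), 3 m³ left
container 4: place C9 (29 m³), 11 m³ left
container 3: place C10 (5 m³), 7 m³ left
container 5: place C11 (27 m³), 13 m³ left
container 6: place C12 (27 m³), 13 m³ left
container 7: place C13 (24 m³), 16 m³ left
container 8: place C14 (23 m³), 17 m³ left
container 4: place C15 (11 m³), 0 m³ left
container 9: place C16 (23 m³), 17 m³ left
container 10: place C17 (27 m³), 13 m³ left
container 11: place C18 (22 m³), 18 m³ left
Final containers: [10,9,8,3,7] [26,11] [28,5] [29,11] [27] [27] [24] [23] [23] [27] [22].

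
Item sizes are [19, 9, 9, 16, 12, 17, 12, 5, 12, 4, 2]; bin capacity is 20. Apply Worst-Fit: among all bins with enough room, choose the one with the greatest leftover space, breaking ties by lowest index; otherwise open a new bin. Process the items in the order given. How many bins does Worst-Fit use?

7 bins

bin 1: place 19, 1 left
bin 2: place 9, 11 left
bin 2: place 9, 2 left
bin 3: place 16, 4 left
bin 4: place 12, 8 left
bin 5: place 17, 3 left
bin 6: place 12, 8 left
bin 4: place 5, 3 left
bin 7: place 12, 8 left
bin 6: place 4, 4 left
bin 7: place 2, 6 left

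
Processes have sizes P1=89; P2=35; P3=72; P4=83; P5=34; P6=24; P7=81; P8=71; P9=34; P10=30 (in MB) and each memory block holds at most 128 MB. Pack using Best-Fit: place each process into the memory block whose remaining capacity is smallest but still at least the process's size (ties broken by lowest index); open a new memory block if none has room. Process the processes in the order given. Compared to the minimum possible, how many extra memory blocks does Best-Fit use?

Best-Fit: [89,35] [72,24,30] [83,34] [81,34] [71] → 5 memory blocks.
Total size 553 MB; any packing needs at least ⌈553/128⌉ = 5 memory blocks.
So 5 is already optimal.

0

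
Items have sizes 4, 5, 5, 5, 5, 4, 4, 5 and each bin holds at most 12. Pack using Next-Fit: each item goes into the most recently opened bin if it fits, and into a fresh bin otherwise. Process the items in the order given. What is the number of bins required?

4 → bin 1 (remaining 8)
5 → bin 1 (remaining 3)
5 → bin 2 (remaining 7)
5 → bin 2 (remaining 2)
5 → bin 3 (remaining 7)
4 → bin 3 (remaining 3)
4 → bin 4 (remaining 8)
5 → bin 4 (remaining 3)
Final bins: [4,5] [5,5] [5,4] [4,5].

4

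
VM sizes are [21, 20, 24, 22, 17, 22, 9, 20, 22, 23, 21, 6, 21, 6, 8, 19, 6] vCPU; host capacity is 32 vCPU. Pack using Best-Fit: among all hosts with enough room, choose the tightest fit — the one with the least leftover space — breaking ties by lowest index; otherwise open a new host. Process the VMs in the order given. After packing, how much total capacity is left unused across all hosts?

97

Put 21 vCPU in host 1; 11 vCPU remain.
Put 20 vCPU in host 2; 12 vCPU remain.
Put 24 vCPU in host 3; 8 vCPU remain.
Put 22 vCPU in host 4; 10 vCPU remain.
Put 17 vCPU in host 5; 15 vCPU remain.
Put 22 vCPU in host 6; 10 vCPU remain.
Put 9 vCPU in host 4; 1 vCPU remain.
Put 20 vCPU in host 7; 12 vCPU remain.
Put 22 vCPU in host 8; 10 vCPU remain.
Put 23 vCPU in host 9; 9 vCPU remain.
Put 21 vCPU in host 10; 11 vCPU remain.
Put 6 vCPU in host 3; 2 vCPU remain.
Put 21 vCPU in host 11; 11 vCPU remain.
Put 6 vCPU in host 9; 3 vCPU remain.
Put 8 vCPU in host 6; 2 vCPU remain.
Put 19 vCPU in host 12; 13 vCPU remain.
Put 6 vCPU in host 8; 4 vCPU remain.
12 hosts × 32 vCPU = 384 vCPU; used 287 vCPU; unused 97 vCPU.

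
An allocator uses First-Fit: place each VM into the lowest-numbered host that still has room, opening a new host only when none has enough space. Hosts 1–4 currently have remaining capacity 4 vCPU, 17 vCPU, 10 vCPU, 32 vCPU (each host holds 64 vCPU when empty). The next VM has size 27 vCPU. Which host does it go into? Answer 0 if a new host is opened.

Hosts with room: host 4 (32 vCPU).
The first with room is host 4.

4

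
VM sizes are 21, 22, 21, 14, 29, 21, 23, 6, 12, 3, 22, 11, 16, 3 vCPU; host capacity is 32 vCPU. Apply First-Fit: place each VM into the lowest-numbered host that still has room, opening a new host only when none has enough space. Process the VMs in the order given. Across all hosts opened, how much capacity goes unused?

host 1: place 21 vCPU, 11 vCPU left
host 2: place 22 vCPU, 10 vCPU left
host 3: place 21 vCPU, 11 vCPU left
host 4: place 14 vCPU, 18 vCPU left
host 5: place 29 vCPU, 3 vCPU left
host 6: place 21 vCPU, 11 vCPU left
host 7: place 23 vCPU, 9 vCPU left
host 1: place 6 vCPU, 5 vCPU left
host 4: place 12 vCPU, 6 vCPU left
host 1: place 3 vCPU, 2 vCPU left
host 8: place 22 vCPU, 10 vCPU left
host 3: place 11 vCPU, 0 vCPU left
host 9: place 16 vCPU, 16 vCPU left
host 2: place 3 vCPU, 7 vCPU left
9 hosts × 32 vCPU = 288 vCPU; used 224 vCPU; unused 64 vCPU.

64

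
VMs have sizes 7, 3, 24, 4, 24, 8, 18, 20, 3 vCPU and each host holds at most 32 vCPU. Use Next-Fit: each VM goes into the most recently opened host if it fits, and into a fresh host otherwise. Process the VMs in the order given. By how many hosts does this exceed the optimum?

Next-Fit: [7,3] [24,4] [24,8] [18] [20,3] → 5 hosts.
Total size 111 vCPU; any packing needs at least ⌈111/32⌉ = 4 hosts.
An optimal packing achieves that bound: [24,8] [24,7] [20,4,3,3] [18] → 4 hosts.
Excess: 5 − 4 = 1.

1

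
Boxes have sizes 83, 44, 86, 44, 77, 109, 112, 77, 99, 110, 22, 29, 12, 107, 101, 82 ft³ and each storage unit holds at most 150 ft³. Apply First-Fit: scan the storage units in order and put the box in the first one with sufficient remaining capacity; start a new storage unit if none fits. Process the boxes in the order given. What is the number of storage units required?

83 ft³ → storage unit 1 (remaining 67 ft³)
44 ft³ → storage unit 1 (remaining 23 ft³)
86 ft³ → storage unit 2 (remaining 64 ft³)
44 ft³ → storage unit 2 (remaining 20 ft³)
77 ft³ → storage unit 3 (remaining 73 ft³)
109 ft³ → storage unit 4 (remaining 41 ft³)
112 ft³ → storage unit 5 (remaining 38 ft³)
77 ft³ → storage unit 6 (remaining 73 ft³)
99 ft³ → storage unit 7 (remaining 51 ft³)
110 ft³ → storage unit 8 (remaining 40 ft³)
22 ft³ → storage unit 1 (remaining 1 ft³)
29 ft³ → storage unit 3 (remaining 44 ft³)
12 ft³ → storage unit 2 (remaining 8 ft³)
107 ft³ → storage unit 9 (remaining 43 ft³)
101 ft³ → storage unit 10 (remaining 49 ft³)
82 ft³ → storage unit 11 (remaining 68 ft³)

11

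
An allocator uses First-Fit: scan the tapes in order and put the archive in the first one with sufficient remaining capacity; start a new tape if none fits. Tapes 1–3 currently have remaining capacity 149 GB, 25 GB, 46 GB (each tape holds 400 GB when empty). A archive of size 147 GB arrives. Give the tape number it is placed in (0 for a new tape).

1

Tapes with room: tape 1 (149 GB).
The first with room is tape 1.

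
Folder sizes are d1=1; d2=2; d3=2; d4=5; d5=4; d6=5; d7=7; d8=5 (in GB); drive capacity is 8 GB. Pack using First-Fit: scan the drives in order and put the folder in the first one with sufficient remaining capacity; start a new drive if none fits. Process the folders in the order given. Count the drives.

6

d1 (1 GB) → drive 1 (remaining 7 GB)
d2 (2 GB) → drive 1 (remaining 5 GB)
d3 (2 GB) → drive 1 (remaining 3 GB)
d4 (5 GB) → drive 2 (remaining 3 GB)
d5 (4 GB) → drive 3 (remaining 4 GB)
d6 (5 GB) → drive 4 (remaining 3 GB)
d7 (7 GB) → drive 5 (remaining 1 GB)
d8 (5 GB) → drive 6 (remaining 3 GB)
Final drives: [1,2,2] [5] [4] [5] [7] [5].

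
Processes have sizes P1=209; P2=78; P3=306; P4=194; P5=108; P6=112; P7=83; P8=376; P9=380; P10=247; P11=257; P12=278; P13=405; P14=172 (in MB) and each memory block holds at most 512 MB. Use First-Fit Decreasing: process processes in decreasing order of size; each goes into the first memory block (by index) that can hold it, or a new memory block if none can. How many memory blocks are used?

Sorted descending: 405, 380, 376, 306, 278, 257, 247, 209, 194, 172, 112, 108, 83, 78.
405 MB → memory block 1 (remaining 107 MB)
380 MB → memory block 2 (remaining 132 MB)
376 MB → memory block 3 (remaining 136 MB)
306 MB → memory block 4 (remaining 206 MB)
278 MB → memory block 5 (remaining 234 MB)
257 MB → memory block 6 (remaining 255 MB)
247 MB → memory block 6 (remaining 8 MB)
209 MB → memory block 5 (remaining 25 MB)
194 MB → memory block 4 (remaining 12 MB)
172 MB → memory block 7 (remaining 340 MB)
112 MB → memory block 2 (remaining 20 MB)
108 MB → memory block 3 (remaining 28 MB)
83 MB → memory block 1 (remaining 24 MB)
78 MB → memory block 7 (remaining 262 MB)
Final memory blocks: [405,83] [380,112] [376,108] [306,194] [278,209] [257,247] [172,78].

7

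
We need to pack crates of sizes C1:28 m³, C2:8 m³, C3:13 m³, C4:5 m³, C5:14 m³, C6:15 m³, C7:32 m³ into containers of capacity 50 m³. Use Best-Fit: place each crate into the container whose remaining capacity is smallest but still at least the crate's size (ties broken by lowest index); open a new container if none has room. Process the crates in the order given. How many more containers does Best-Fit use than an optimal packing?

0

Best-Fit: [28,8,13] [5,14,15] [32] → 3 containers.
Total size 115 m³; any packing needs at least ⌈115/50⌉ = 3 containers.
So 3 is already optimal.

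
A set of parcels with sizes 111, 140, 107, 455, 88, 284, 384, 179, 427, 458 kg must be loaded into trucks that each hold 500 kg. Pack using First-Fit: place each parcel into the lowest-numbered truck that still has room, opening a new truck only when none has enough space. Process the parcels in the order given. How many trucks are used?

Put 111 kg in truck 1; 389 kg remain.
Put 140 kg in truck 1; 249 kg remain.
Put 107 kg in truck 1; 142 kg remain.
Put 455 kg in truck 2; 45 kg remain.
Put 88 kg in truck 1; 54 kg remain.
Put 284 kg in truck 3; 216 kg remain.
Put 384 kg in truck 4; 116 kg remain.
Put 179 kg in truck 3; 37 kg remain.
Put 427 kg in truck 5; 73 kg remain.
Put 458 kg in truck 6; 42 kg remain.

6 trucks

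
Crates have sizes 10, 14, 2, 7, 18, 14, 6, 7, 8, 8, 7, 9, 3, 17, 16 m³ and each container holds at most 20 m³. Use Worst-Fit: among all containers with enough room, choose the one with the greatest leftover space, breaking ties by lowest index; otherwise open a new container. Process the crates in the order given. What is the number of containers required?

Put 10 m³ in container 1; 10 m³ remain.
Put 14 m³ in container 2; 6 m³ remain.
Put 2 m³ in container 1; 8 m³ remain.
Put 7 m³ in container 1; 1 m³ remain.
Put 18 m³ in container 3; 2 m³ remain.
Put 14 m³ in container 4; 6 m³ remain.
Put 6 m³ in container 2; 0 m³ remain.
Put 7 m³ in container 5; 13 m³ remain.
Put 8 m³ in container 5; 5 m³ remain.
Put 8 m³ in container 6; 12 m³ remain.
Put 7 m³ in container 6; 5 m³ remain.
Put 9 m³ in container 7; 11 m³ remain.
Put 3 m³ in container 7; 8 m³ remain.
Put 17 m³ in container 8; 3 m³ remain.
Put 16 m³ in container 9; 4 m³ remain.

9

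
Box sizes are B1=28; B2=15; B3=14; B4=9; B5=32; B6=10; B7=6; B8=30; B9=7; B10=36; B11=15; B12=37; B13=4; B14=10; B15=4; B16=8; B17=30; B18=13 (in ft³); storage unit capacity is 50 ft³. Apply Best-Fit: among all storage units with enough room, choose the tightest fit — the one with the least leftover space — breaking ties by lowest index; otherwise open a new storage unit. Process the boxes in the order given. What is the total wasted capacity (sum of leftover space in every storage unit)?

42

Put B1 (28 ft³) in storage unit 1; 22 ft³ remain.
Put B2 (15 ft³) in storage unit 1; 7 ft³ remain.
Put B3 (14 ft³) in storage unit 2; 36 ft³ remain.
Put B4 (9 ft³) in storage unit 2; 27 ft³ remain.
Put B5 (32 ft³) in storage unit 3; 18 ft³ remain.
Put B6 (10 ft³) in storage unit 3; 8 ft³ remain.
Put B7 (6 ft³) in storage unit 1; 1 ft³ remain.
Put B8 (30 ft³) in storage unit 4; 20 ft³ remain.
Put B9 (7 ft³) in storage unit 3; 1 ft³ remain.
Put B10 (36 ft³) in storage unit 5; 14 ft³ remain.
Put B11 (15 ft³) in storage unit 4; 5 ft³ remain.
Put B12 (37 ft³) in storage unit 6; 13 ft³ remain.
Put B13 (4 ft³) in storage unit 4; 1 ft³ remain.
Put B14 (10 ft³) in storage unit 6; 3 ft³ remain.
Put B15 (4 ft³) in storage unit 5; 10 ft³ remain.
Put B16 (8 ft³) in storage unit 5; 2 ft³ remain.
Put B17 (30 ft³) in storage unit 7; 20 ft³ remain.
Put B18 (13 ft³) in storage unit 7; 7 ft³ remain.
7 storage units × 50 ft³ = 350 ft³; used 308 ft³; unused 42 ft³.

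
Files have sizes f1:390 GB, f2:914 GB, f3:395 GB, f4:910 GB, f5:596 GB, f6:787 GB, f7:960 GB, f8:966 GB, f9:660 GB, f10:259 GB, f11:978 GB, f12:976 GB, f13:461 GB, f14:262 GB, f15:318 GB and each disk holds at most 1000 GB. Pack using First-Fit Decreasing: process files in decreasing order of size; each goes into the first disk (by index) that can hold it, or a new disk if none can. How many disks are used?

Sorted descending: 978, 976, 966, 960, 914, 910, 787, 660, 596, 461, 395, 390, 318, 262, 259.
disk 1: place 978 GB, 22 GB left
disk 2: place 976 GB, 24 GB left
disk 3: place 966 GB, 34 GB left
disk 4: place 960 GB, 40 GB left
disk 5: place 914 GB, 86 GB left
disk 6: place 910 GB, 90 GB left
disk 7: place 787 GB, 213 GB left
disk 8: place 660 GB, 340 GB left
disk 9: place 596 GB, 404 GB left
disk 10: place 461 GB, 539 GB left
disk 9: place 395 GB, 9 GB left
disk 10: place 390 GB, 149 GB left
disk 8: place 318 GB, 22 GB left
disk 11: place 262 GB, 738 GB left
disk 11: place 259 GB, 479 GB left
Final disks: [978] [976] [966] [960] [914] [910] [787] [660,318] [596,395] [461,390] [262,259].

11 disks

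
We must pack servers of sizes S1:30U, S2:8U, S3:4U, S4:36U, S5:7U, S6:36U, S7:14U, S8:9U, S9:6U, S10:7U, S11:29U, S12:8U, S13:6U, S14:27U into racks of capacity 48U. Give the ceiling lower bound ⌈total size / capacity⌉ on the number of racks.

Total size = 30 + 8 + 4 + 36 + 7 + 36 + 14 + 9 + 6 + 7 + 29 + 8 + 6 + 27 = 227U.
⌈227 / 48⌉ = 5.

5 racks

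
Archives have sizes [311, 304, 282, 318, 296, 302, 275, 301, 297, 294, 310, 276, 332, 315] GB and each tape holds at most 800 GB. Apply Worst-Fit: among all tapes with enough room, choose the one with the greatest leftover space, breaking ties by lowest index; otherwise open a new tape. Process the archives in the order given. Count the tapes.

7

311 GB → tape 1 (remaining 489 GB)
304 GB → tape 1 (remaining 185 GB)
282 GB → tape 2 (remaining 518 GB)
318 GB → tape 2 (remaining 200 GB)
296 GB → tape 3 (remaining 504 GB)
302 GB → tape 3 (remaining 202 GB)
275 GB → tape 4 (remaining 525 GB)
301 GB → tape 4 (remaining 224 GB)
297 GB → tape 5 (remaining 503 GB)
294 GB → tape 5 (remaining 209 GB)
310 GB → tape 6 (remaining 490 GB)
276 GB → tape 6 (remaining 214 GB)
332 GB → tape 7 (remaining 468 GB)
315 GB → tape 7 (remaining 153 GB)
Final tapes: [311,304] [282,318] [296,302] [275,301] [297,294] [310,276] [332,315].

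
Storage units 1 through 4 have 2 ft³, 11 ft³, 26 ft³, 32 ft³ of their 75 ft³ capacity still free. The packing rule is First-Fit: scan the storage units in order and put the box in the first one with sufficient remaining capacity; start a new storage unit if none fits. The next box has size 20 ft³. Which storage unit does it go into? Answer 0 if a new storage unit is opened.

Storage units with room: storage unit 3 (26 ft³), storage unit 4 (32 ft³).
The first with room is storage unit 3.

3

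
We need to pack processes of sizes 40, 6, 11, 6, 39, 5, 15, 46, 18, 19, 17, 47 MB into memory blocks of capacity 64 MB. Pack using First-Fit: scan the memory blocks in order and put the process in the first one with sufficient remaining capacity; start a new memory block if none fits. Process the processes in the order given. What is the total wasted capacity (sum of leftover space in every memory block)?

Put 40 MB in memory block 1; 24 MB remain.
Put 6 MB in memory block 1; 18 MB remain.
Put 11 MB in memory block 1; 7 MB remain.
Put 6 MB in memory block 1; 1 MB remain.
Put 39 MB in memory block 2; 25 MB remain.
Put 5 MB in memory block 2; 20 MB remain.
Put 15 MB in memory block 2; 5 MB remain.
Put 46 MB in memory block 3; 18 MB remain.
Put 18 MB in memory block 3; 0 MB remain.
Put 19 MB in memory block 4; 45 MB remain.
Put 17 MB in memory block 4; 28 MB remain.
Put 47 MB in memory block 5; 17 MB remain.
5 memory blocks × 64 MB = 320 MB; used 269 MB; unused 51 MB.

51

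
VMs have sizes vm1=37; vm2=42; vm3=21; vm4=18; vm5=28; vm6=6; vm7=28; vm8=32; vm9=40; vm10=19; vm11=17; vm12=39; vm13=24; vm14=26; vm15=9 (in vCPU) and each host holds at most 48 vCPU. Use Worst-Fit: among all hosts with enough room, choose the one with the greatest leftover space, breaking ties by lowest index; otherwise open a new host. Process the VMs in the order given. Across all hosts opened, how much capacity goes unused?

94

Put vm1 (37 vCPU) in host 1; 11 vCPU remain.
Put vm2 (42 vCPU) in host 2; 6 vCPU remain.
Put vm3 (21 vCPU) in host 3; 27 vCPU remain.
Put vm4 (18 vCPU) in host 3; 9 vCPU remain.
Put vm5 (28 vCPU) in host 4; 20 vCPU remain.
Put vm6 (6 vCPU) in host 4; 14 vCPU remain.
Put vm7 (28 vCPU) in host 5; 20 vCPU remain.
Put vm8 (32 vCPU) in host 6; 16 vCPU remain.
Put vm9 (40 vCPU) in host 7; 8 vCPU remain.
Put vm10 (19 vCPU) in host 5; 1 vCPU remain.
Put vm11 (17 vCPU) in host 8; 31 vCPU remain.
Put vm12 (39 vCPU) in host 9; 9 vCPU remain.
Put vm13 (24 vCPU) in host 8; 7 vCPU remain.
Put vm14 (26 vCPU) in host 10; 22 vCPU remain.
Put vm15 (9 vCPU) in host 10; 13 vCPU remain.
10 hosts × 48 vCPU = 480 vCPU; used 386 vCPU; unused 94 vCPU.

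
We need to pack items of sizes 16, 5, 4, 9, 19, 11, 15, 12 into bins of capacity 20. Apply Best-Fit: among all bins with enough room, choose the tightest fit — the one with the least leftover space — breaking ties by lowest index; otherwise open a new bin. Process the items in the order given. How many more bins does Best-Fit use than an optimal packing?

1

Best-Fit: [16,4] [5,9] [19] [11] [15] [12] → 6 bins.
Total size 91; any packing needs at least ⌈91/20⌉ = 5 bins.
An optimal packing achieves that bound: [19] [16,4] [15,5] [12] [11,9] → 5 bins.
Excess: 6 − 5 = 1.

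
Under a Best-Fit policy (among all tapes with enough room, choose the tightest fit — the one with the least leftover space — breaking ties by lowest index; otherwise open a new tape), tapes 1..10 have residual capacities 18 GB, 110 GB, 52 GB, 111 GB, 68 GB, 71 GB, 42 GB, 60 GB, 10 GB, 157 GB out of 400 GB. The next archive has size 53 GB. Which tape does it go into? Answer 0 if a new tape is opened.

8

Tapes with room: tape 2 (110 GB), tape 4 (111 GB), tape 5 (68 GB), tape 6 (71 GB), tape 8 (60 GB), tape 10 (157 GB).
Tightest fit is tape 8 with 60 GB free.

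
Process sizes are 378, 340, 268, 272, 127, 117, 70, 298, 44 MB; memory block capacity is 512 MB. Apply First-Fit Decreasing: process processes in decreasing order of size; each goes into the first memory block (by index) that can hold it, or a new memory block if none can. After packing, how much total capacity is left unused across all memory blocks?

Sorted descending: 378, 340, 298, 272, 268, 127, 117, 70, 44.
Put 378 MB in memory block 1; 134 MB remain.
Put 340 MB in memory block 2; 172 MB remain.
Put 298 MB in memory block 3; 214 MB remain.
Put 272 MB in memory block 4; 240 MB remain.
Put 268 MB in memory block 5; 244 MB remain.
Put 127 MB in memory block 1; 7 MB remain.
Put 117 MB in memory block 2; 55 MB remain.
Put 70 MB in memory block 3; 144 MB remain.
Put 44 MB in memory block 2; 11 MB remain.
5 memory blocks × 512 MB = 2560 MB; used 1914 MB; unused 646 MB.

646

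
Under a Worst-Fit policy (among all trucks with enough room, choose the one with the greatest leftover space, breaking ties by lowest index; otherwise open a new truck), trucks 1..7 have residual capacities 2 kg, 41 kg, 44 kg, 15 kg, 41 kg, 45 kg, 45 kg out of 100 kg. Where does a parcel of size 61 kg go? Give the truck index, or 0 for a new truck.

0

No truck has ≥ 61 kg free, so a new truck is opened.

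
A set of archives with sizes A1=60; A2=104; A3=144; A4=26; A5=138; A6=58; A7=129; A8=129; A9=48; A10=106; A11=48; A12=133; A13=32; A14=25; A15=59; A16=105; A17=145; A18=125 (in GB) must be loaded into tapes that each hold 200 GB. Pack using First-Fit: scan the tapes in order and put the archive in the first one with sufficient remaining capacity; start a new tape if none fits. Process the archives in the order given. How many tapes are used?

10 tapes

Put A1 (60 GB) in tape 1; 140 GB remain.
Put A2 (104 GB) in tape 1; 36 GB remain.
Put A3 (144 GB) in tape 2; 56 GB remain.
Put A4 (26 GB) in tape 1; 10 GB remain.
Put A5 (138 GB) in tape 3; 62 GB remain.
Put A6 (58 GB) in tape 3; 4 GB remain.
Put A7 (129 GB) in tape 4; 71 GB remain.
Put A8 (129 GB) in tape 5; 71 GB remain.
Put A9 (48 GB) in tape 2; 8 GB remain.
Put A10 (106 GB) in tape 6; 94 GB remain.
Put A11 (48 GB) in tape 4; 23 GB remain.
Put A12 (133 GB) in tape 7; 67 GB remain.
Put A13 (32 GB) in tape 5; 39 GB remain.
Put A14 (25 GB) in tape 5; 14 GB remain.
Put A15 (59 GB) in tape 6; 35 GB remain.
Put A16 (105 GB) in tape 8; 95 GB remain.
Put A17 (145 GB) in tape 9; 55 GB remain.
Put A18 (125 GB) in tape 10; 75 GB remain.
Final tapes: [60,104,26] [144,48] [138,58] [129,48] [129,32,25] [106,59] [133] [105] [145] [125].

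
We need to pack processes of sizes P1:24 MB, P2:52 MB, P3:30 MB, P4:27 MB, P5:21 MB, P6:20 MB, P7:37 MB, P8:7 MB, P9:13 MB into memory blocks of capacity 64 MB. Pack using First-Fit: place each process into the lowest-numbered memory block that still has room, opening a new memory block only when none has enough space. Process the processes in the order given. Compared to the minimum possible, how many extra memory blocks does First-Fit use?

First-Fit: [24,30,7] [52] [27,21,13] [20,37] → 4 memory blocks.
Total size 231 MB; any packing needs at least ⌈231/64⌉ = 4 memory blocks.
So 4 is already optimal.

0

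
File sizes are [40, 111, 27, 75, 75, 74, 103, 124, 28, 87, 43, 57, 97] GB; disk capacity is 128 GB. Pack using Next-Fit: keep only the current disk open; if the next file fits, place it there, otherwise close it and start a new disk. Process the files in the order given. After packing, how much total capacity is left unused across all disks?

disk 1: place 40 GB, 88 GB left
disk 2: place 111 GB, 17 GB left
disk 3: place 27 GB, 101 GB left
disk 3: place 75 GB, 26 GB left
disk 4: place 75 GB, 53 GB left
disk 5: place 74 GB, 54 GB left
disk 6: place 103 GB, 25 GB left
disk 7: place 124 GB, 4 GB left
disk 8: place 28 GB, 100 GB left
disk 8: place 87 GB, 13 GB left
disk 9: place 43 GB, 85 GB left
disk 9: place 57 GB, 28 GB left
disk 10: place 97 GB, 31 GB left
10 disks × 128 GB = 1280 GB; used 941 GB; unused 339 GB.

339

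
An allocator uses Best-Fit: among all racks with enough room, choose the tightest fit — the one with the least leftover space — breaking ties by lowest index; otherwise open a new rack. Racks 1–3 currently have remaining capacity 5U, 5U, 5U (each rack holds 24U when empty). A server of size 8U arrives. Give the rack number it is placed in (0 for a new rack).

0

No rack has ≥ 8U free, so a new rack is opened.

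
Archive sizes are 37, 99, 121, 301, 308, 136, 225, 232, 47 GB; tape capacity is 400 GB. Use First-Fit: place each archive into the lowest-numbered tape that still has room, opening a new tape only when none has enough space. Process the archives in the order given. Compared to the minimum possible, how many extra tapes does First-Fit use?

First-Fit: [37,99,121,136] [301,47] [308] [225] [232] → 5 tapes.
Total size 1506 GB; any packing needs at least ⌈1506/400⌉ = 4 tapes.
An optimal packing achieves that bound: [308,47,37] [301,99] [232,136] [225,121] → 4 tapes.
Excess: 5 − 4 = 1.

1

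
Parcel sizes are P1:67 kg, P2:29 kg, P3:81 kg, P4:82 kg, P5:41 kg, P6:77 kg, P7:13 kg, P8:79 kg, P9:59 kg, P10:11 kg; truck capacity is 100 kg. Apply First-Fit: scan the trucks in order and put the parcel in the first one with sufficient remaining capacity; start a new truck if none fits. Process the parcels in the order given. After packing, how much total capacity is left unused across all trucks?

truck 1: place P1 (67 kg), 33 kg left
truck 1: place P2 (29 kg), 4 kg left
truck 2: place P3 (81 kg), 19 kg left
truck 3: place P4 (82 kg), 18 kg left
truck 4: place P5 (41 kg), 59 kg left
truck 5: place P6 (77 kg), 23 kg left
truck 2: place P7 (13 kg), 6 kg left
truck 6: place P8 (79 kg), 21 kg left
truck 4: place P9 (59 kg), 0 kg left
truck 3: place P10 (11 kg), 7 kg left
6 trucks × 100 kg = 600 kg; used 539 kg; unused 61 kg.

61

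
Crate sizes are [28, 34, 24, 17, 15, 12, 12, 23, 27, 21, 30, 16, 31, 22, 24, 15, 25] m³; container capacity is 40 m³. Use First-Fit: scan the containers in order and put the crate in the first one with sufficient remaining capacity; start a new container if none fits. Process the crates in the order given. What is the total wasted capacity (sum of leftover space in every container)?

container 1: place 28 m³, 12 m³ left
container 2: place 34 m³, 6 m³ left
container 3: place 24 m³, 16 m³ left
container 4: place 17 m³, 23 m³ left
container 3: place 15 m³, 1 m³ left
container 1: place 12 m³, 0 m³ left
container 4: place 12 m³, 11 m³ left
container 5: place 23 m³, 17 m³ left
container 6: place 27 m³, 13 m³ left
container 7: place 21 m³, 19 m³ left
container 8: place 30 m³, 10 m³ left
container 5: place 16 m³, 1 m³ left
container 9: place 31 m³, 9 m³ left
container 10: place 22 m³, 18 m³ left
container 11: place 24 m³, 16 m³ left
container 7: place 15 m³, 4 m³ left
container 12: place 25 m³, 15 m³ left
12 containers × 40 m³ = 480 m³; used 376 m³; unused 104 m³.

104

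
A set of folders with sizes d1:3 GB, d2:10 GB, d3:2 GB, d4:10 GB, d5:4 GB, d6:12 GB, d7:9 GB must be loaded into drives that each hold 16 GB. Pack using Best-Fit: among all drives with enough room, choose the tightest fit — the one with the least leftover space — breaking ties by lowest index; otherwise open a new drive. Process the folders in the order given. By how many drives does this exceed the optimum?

0

Best-Fit: [3,10,2] [10,4] [12] [9] → 4 drives.
Total size 50 GB; any packing needs at least ⌈50/16⌉ = 4 drives.
So 4 is already optimal.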